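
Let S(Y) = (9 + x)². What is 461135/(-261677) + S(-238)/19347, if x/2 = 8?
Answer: -8758030720/5062664919 ≈ -1.7299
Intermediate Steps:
x = 16 (x = 2*8 = 16)
S(Y) = 625 (S(Y) = (9 + 16)² = 25² = 625)
461135/(-261677) + S(-238)/19347 = 461135/(-261677) + 625/19347 = 461135*(-1/261677) + 625*(1/19347) = -461135/261677 + 625/19347 = -8758030720/5062664919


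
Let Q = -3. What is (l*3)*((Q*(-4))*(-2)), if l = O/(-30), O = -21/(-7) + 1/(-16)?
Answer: 141/20 ≈ 7.0500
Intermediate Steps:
O = 47/16 (O = -21*(-⅐) + 1*(-1/16) = 3 - 1/16 = 47/16 ≈ 2.9375)
l = -47/480 (l = (47/16)/(-30) = (47/16)*(-1/30) = -47/480 ≈ -0.097917)
(l*3)*((Q*(-4))*(-2)) = (-47/480*3)*(-3*(-4)*(-2)) = -141*(-2)/40 = -47/160*(-24) = 141/20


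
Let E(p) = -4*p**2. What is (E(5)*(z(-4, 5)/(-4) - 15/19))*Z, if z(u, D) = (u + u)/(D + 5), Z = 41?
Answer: 45920/19 ≈ 2416.8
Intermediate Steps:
z(u, D) = 2*u/(5 + D) (z(u, D) = (2*u)/(5 + D) = 2*u/(5 + D))
(E(5)*(z(-4, 5)/(-4) - 15/19))*Z = ((-4*5**2)*((2*(-4)/(5 + 5))/(-4) - 15/19))*41 = ((-4*25)*((2*(-4)/10)*(-1/4) - 15*1/19))*41 = -100*((2*(-4)*(1/10))*(-1/4) - 15/19)*41 = -100*(-4/5*(-1/4) - 15/19)*41 = -100*(1/5 - 15/19)*41 = -100*(-56/95)*41 = (1120/19)*41 = 45920/19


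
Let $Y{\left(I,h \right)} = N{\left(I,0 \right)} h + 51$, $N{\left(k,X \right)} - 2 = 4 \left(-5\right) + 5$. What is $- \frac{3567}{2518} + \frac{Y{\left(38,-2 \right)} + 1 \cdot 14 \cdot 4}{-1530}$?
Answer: $- \frac{1448101}{963135} \approx -1.5035$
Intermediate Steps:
$N{\left(k,X \right)} = -13$ ($N{\left(k,X \right)} = 2 + \left(4 \left(-5\right) + 5\right) = 2 + \left(-20 + 5\right) = 2 - 15 = -13$)
$Y{\left(I,h \right)} = 51 - 13 h$ ($Y{\left(I,h \right)} = - 13 h + 51 = 51 - 13 h$)
$- \frac{3567}{2518} + \frac{Y{\left(38,-2 \right)} + 1 \cdot 14 \cdot 4}{-1530} = - \frac{3567}{2518} + \frac{\left(51 - -26\right) + 1 \cdot 14 \cdot 4}{-1530} = \left(-3567\right) \frac{1}{2518} + \left(\left(51 + 26\right) + 14 \cdot 4\right) \left(- \frac{1}{1530}\right) = - \frac{3567}{2518} + \left(77 + 56\right) \left(- \frac{1}{1530}\right) = - \frac{3567}{2518} + 133 \left(- \frac{1}{1530}\right) = - \frac{3567}{2518} - \frac{133}{1530} = - \frac{1448101}{963135}$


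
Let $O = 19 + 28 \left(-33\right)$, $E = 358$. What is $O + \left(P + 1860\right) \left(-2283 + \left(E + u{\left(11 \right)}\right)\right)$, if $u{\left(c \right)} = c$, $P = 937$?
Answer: $-5354363$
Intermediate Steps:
$O = -905$ ($O = 19 - 924 = -905$)
$O + \left(P + 1860\right) \left(-2283 + \left(E + u{\left(11 \right)}\right)\right) = -905 + \left(937 + 1860\right) \left(-2283 + \left(358 + 11\right)\right) = -905 + 2797 \left(-2283 + 369\right) = -905 + 2797 \left(-1914\right) = -905 - 5353458 = -5354363$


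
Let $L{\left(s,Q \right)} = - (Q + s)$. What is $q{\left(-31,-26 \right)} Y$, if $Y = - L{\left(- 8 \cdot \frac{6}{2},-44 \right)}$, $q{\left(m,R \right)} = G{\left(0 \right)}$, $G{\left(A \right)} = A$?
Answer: $0$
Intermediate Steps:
$L{\left(s,Q \right)} = - Q - s$
$q{\left(m,R \right)} = 0$
$Y = -68$ ($Y = - (\left(-1\right) \left(-44\right) - - 8 \cdot \frac{6}{2}) = - (44 - - 8 \cdot 6 \cdot \frac{1}{2}) = - (44 - \left(-8\right) 3) = - (44 - -24) = - (44 + 24) = \left(-1\right) 68 = -68$)
$q{\left(-31,-26 \right)} Y = 0 \left(-68\right) = 0$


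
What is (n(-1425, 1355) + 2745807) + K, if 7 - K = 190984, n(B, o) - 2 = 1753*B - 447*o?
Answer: -548878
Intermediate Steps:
n(B, o) = 2 - 447*o + 1753*B (n(B, o) = 2 + (1753*B - 447*o) = 2 + (-447*o + 1753*B) = 2 - 447*o + 1753*B)
K = -190977 (K = 7 - 1*190984 = 7 - 190984 = -190977)
(n(-1425, 1355) + 2745807) + K = ((2 - 447*1355 + 1753*(-1425)) + 2745807) - 190977 = ((2 - 605685 - 2498025) + 2745807) - 190977 = (-3103708 + 2745807) - 190977 = -357901 - 190977 = -548878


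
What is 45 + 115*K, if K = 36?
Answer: 4185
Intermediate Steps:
45 + 115*K = 45 + 115*36 = 45 + 4140 = 4185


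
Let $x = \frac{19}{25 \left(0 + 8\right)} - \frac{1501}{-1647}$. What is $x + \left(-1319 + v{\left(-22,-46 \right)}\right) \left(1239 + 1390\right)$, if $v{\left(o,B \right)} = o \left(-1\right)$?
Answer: $- \frac{1123192070707}{329400} \approx -3.4098 \cdot 10^{6}$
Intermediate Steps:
$x = \frac{331493}{329400}$ ($x = \frac{19}{25 \cdot 8} - - \frac{1501}{1647} = \frac{19}{200} + \frac{1501}{1647} = \frac{331493}{329400} \approx 1.0064$)
$v{\left(o,B \right)} = - o$
$x + \left(-1319 + v{\left(-22,-46 \right)}\right) \left(1239 + 1390\right) = \frac{331493}{329400} + \left(-1319 - -22\right) \left(1239 + 1390\right) = \frac{331493}{329400} + \left(-1319 + 22\right) 2629 = \frac{331493}{329400} - 3409813 = - \frac{1123192070707}{329400}$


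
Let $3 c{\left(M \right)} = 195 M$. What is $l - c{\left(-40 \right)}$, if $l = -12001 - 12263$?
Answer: $-21664$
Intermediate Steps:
$l = -24264$ ($l = -12001 - 12263 = -24264$)
$c{\left(M \right)} = 65 M$ ($c{\left(M \right)} = \frac{195 M}{3} = 65 M$)
$l - c{\left(-40 \right)} = -24264 - 65 \left(-40\right) = -24264 - -2600 = -24264 + 2600 = -21664$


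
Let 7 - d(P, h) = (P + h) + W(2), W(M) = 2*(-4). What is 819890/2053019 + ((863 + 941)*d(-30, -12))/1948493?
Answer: 1808657763502/4000293150367 ≈ 0.45213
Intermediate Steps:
W(M) = -8
d(P, h) = 15 - P - h (d(P, h) = 7 - ((P + h) - 8) = 7 - (-8 + P + h) = 7 + (8 - P - h) = 15 - P - h)
819890/2053019 + ((863 + 941)*d(-30, -12))/1948493 = 819890/2053019 + ((863 + 941)*(15 - 1*(-30) - 1*(-12)))/1948493 = 819890*(1/2053019) + (1804*(15 + 30 + 12))*(1/1948493) = 819890/2053019 + (1804*57)*(1/1948493) = 819890/2053019 + 102828*(1/1948493) = 819890/2053019 + 102828/1948493 = 1808657763502/4000293150367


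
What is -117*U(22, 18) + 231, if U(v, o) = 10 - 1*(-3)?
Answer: -1290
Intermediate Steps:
U(v, o) = 13 (U(v, o) = 10 + 3 = 13)
-117*U(22, 18) + 231 = -117*13 + 231 = -1521 + 231 = -1290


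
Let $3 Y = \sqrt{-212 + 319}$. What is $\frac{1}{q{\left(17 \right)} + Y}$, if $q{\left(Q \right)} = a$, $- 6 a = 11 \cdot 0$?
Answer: $\frac{3 \sqrt{107}}{107} \approx 0.29002$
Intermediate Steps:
$a = 0$ ($a = - \frac{11 \cdot 0}{6} = \left(- \frac{1}{6}\right) 0 = 0$)
$q{\left(Q \right)} = 0$
$Y = \frac{\sqrt{107}}{3}$ ($Y = \frac{\sqrt{-212 + 319}}{3} = \frac{\sqrt{107}}{3} \approx 3.448$)
$\frac{1}{q{\left(17 \right)} + Y} = \frac{1}{0 + \frac{\sqrt{107}}{3}} = \frac{1}{\frac{1}{3} \sqrt{107}} = \frac{3 \sqrt{107}}{107}$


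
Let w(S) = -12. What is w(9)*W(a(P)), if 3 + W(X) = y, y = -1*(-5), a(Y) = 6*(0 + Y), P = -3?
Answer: -24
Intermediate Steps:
a(Y) = 6*Y
y = 5
W(X) = 2 (W(X) = -3 + 5 = 2)
w(9)*W(a(P)) = -12*2 = -24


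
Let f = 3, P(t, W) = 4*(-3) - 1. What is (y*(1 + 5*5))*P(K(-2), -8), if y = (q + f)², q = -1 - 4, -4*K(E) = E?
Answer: -1352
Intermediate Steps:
K(E) = -E/4
P(t, W) = -13 (P(t, W) = -12 - 1 = -13)
q = -5
y = 4 (y = (-5 + 3)² = (-2)² = 4)
(y*(1 + 5*5))*P(K(-2), -8) = (4*(1 + 5*5))*(-13) = (4*(1 + 25))*(-13) = (4*26)*(-13) = 104*(-13) = -1352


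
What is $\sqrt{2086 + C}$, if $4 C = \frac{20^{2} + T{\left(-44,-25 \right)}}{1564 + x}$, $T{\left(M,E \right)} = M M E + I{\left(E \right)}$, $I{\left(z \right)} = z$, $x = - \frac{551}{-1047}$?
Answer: $\frac{\sqrt{22306566757443139}}{3276118} \approx 45.589$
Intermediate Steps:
$x = \frac{551}{1047}$ ($x = \left(-551\right) \left(- \frac{1}{1047}\right) = \frac{551}{1047} \approx 0.52627$)
$T{\left(M,E \right)} = E + E M^{2}$ ($T{\left(M,E \right)} = M M E + E = M^{2} E + E = E M^{2} + E = E + E M^{2}$)
$C = - \frac{50282175}{6552236}$ ($C = \frac{\left(20^{2} - 25 \left(1 + \left(-44\right)^{2}\right)\right) \frac{1}{1564 + \frac{551}{1047}}}{4} = \frac{\left(400 - 25 \left(1 + 1936\right)\right) \frac{1}{\frac{1638059}{1047}}}{4} = \frac{\left(400 - 48425\right) \frac{1047}{1638059}}{4} = \frac{\left(-48025\right) \frac{1047}{1638059}}{4} = \frac{1}{4} \left(- \frac{50282175}{1638059}\right) = - \frac{50282175}{6552236} \approx -7.674$)
$\sqrt{2086 + C} = \sqrt{2086 - \frac{50282175}{6552236}} = \sqrt{\frac{13617682121}{6552236}} = \frac{\sqrt{22306566757443139}}{3276118}$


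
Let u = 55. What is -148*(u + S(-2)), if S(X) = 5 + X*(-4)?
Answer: -10064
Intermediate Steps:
S(X) = 5 - 4*X
-148*(u + S(-2)) = -148*(55 + (5 - 4*(-2))) = -148*(55 + (5 + 8)) = -148*(55 + 13) = -148*68 = -10064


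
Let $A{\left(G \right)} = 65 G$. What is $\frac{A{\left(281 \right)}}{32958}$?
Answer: $\frac{18265}{32958} \approx 0.55419$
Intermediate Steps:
$\frac{A{\left(281 \right)}}{32958} = \frac{65 \cdot 281}{32958} = 18265 \cdot \frac{1}{32958} = \frac{18265}{32958}$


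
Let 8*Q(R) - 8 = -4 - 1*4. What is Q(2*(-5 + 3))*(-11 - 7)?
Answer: 0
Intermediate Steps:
Q(R) = 0 (Q(R) = 1 + (-4 - 1*4)/8 = 1 + (-4 - 4)/8 = 1 + (⅛)*(-8) = 1 - 1 = 0)
Q(2*(-5 + 3))*(-11 - 7) = 0*(-11 - 7) = 0*(-18) = 0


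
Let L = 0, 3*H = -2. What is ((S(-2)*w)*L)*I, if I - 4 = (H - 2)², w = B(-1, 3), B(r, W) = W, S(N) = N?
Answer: 0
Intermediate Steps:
H = -⅔ (H = (⅓)*(-2) = -⅔ ≈ -0.66667)
w = 3
I = 100/9 (I = 4 + (-⅔ - 2)² = 4 + (-8/3)² = 4 + 64/9 = 100/9 ≈ 11.111)
((S(-2)*w)*L)*I = (-2*3*0)*(100/9) = -6*0*(100/9) = 0*(100/9) = 0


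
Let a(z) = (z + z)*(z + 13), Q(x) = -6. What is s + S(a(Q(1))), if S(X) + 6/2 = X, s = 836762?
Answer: 836675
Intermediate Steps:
a(z) = 2*z*(13 + z) (a(z) = (2*z)*(13 + z) = 2*z*(13 + z))
S(X) = -3 + X
s + S(a(Q(1))) = 836762 + (-3 + 2*(-6)*(13 - 6)) = 836762 + (-3 + 2*(-6)*7) = 836762 + (-3 - 84) = 836762 - 87 = 836675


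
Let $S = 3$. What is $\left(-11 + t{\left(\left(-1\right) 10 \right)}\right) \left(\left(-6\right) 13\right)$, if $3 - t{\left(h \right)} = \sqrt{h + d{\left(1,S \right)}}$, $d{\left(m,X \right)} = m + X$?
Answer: $624 + 78 i \sqrt{6} \approx 624.0 + 191.06 i$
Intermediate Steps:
$d{\left(m,X \right)} = X + m$
$t{\left(h \right)} = 3 - \sqrt{4 + h}$ ($t{\left(h \right)} = 3 - \sqrt{h + \left(3 + 1\right)} = 3 - \sqrt{h + 4} = 3 - \sqrt{4 + h}$)
$\left(-11 + t{\left(\left(-1\right) 10 \right)}\right) \left(\left(-6\right) 13\right) = \left(-11 + \left(3 - \sqrt{4 - 10}\right)\right) \left(\left(-6\right) 13\right) = \left(-11 + \left(3 - \sqrt{4 - 10}\right)\right) \left(-78\right) = \left(-11 + \left(3 - \sqrt{-6}\right)\right) \left(-78\right) = \left(-11 + \left(3 - i \sqrt{6}\right)\right) \left(-78\right) = \left(-8 - i \sqrt{6}\right) \left(-78\right) = 624 + 78 i \sqrt{6}$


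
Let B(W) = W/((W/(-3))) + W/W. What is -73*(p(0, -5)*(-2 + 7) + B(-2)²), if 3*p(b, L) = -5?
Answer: 949/3 ≈ 316.33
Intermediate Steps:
p(b, L) = -5/3 (p(b, L) = (⅓)*(-5) = -5/3)
B(W) = -2 (B(W) = W/((W*(-⅓))) + 1 = W/((-W/3)) + 1 = W*(-3/W) + 1 = -3 + 1 = -2)
-73*(p(0, -5)*(-2 + 7) + B(-2)²) = -73*(-5*(-2 + 7)/3 + (-2)²) = -73*(-5/3*5 + 4) = -73*(-25/3 + 4) = -73*(-13/3) = 949/3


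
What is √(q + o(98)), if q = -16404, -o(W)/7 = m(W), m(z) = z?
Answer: I*√17090 ≈ 130.73*I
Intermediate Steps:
o(W) = -7*W
√(q + o(98)) = √(-16404 - 7*98) = √(-16404 - 686) = √(-17090) = I*√17090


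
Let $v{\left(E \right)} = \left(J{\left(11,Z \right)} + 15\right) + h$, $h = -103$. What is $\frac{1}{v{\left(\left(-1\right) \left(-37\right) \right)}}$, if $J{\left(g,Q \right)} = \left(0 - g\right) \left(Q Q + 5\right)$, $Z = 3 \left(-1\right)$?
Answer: $- \frac{1}{242} \approx -0.0041322$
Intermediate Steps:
$Z = -3$
$J{\left(g,Q \right)} = - g \left(5 + Q^{2}\right)$ ($J{\left(g,Q \right)} = - g \left(Q^{2} + 5\right) = - g \left(5 + Q^{2}\right)$)
$v{\left(E \right)} = -242$ ($v{\left(E \right)} = \left(\left(-1\right) 11 \left(5 + \left(-3\right)^{2}\right) + 15\right) - 103 = \left(\left(-1\right) 11 \left(5 + 9\right) + 15\right) - 103 = \left(\left(-1\right) 11 \cdot 14 + 15\right) - 103 = \left(-154 + 15\right) - 103 = -139 - 103 = -242$)
$\frac{1}{v{\left(\left(-1\right) \left(-37\right) \right)}} = \frac{1}{-242} = - \frac{1}{242}$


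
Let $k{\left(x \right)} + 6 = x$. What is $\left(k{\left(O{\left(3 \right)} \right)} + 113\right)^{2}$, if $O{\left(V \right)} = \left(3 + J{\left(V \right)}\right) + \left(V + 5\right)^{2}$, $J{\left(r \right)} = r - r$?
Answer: $30276$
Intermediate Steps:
$J{\left(r \right)} = 0$
$O{\left(V \right)} = 3 + \left(5 + V\right)^{2}$ ($O{\left(V \right)} = \left(3 + 0\right) + \left(V + 5\right)^{2} = 3 + \left(5 + V\right)^{2}$)
$k{\left(x \right)} = -6 + x$
$\left(k{\left(O{\left(3 \right)} \right)} + 113\right)^{2} = \left(\left(-6 + \left(3 + \left(5 + 3\right)^{2}\right)\right) + 113\right)^{2} = \left(\left(-6 + \left(3 + 8^{2}\right)\right) + 113\right)^{2} = \left(\left(-6 + \left(3 + 64\right)\right) + 113\right)^{2} = \left(\left(-6 + 67\right) + 113\right)^{2} = \left(61 + 113\right)^{2} = 174^{2} = 30276$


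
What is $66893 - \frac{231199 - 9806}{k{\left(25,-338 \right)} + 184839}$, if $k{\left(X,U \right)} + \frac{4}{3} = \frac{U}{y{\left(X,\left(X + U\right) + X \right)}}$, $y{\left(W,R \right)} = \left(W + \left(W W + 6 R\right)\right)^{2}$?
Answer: $\frac{21552227099120309}{322195342039} \approx 66892.0$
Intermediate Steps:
$y{\left(W,R \right)} = \left(W + W^{2} + 6 R\right)^{2}$ ($y{\left(W,R \right)} = \left(W + \left(W^{2} + 6 R\right)\right)^{2} = \left(W + W^{2} + 6 R\right)^{2}$)
$k{\left(X,U \right)} = - \frac{4}{3} + \frac{U}{\left(X^{2} + 6 U + 13 X\right)^{2}}$ ($k{\left(X,U \right)} = - \frac{4}{3} + \frac{U}{\left(X + X^{2} + 6 \left(\left(X + U\right) + X\right)\right)^{2}} = - \frac{4}{3} + \frac{U}{\left(X + X^{2} + 6 \left(\left(U + X\right) + X\right)\right)^{2}} = - \frac{4}{3} + \frac{U}{\left(X + X^{2} + 6 \left(U + 2 X\right)\right)^{2}} = - \frac{4}{3} + \frac{U}{\left(X + X^{2} + \left(6 U + 12 X\right)\right)^{2}} = - \frac{4}{3} + \frac{U}{\left(X^{2} + 6 U + 13 X\right)^{2}}$)
$66893 - \frac{231199 - 9806}{k{\left(25,-338 \right)} + 184839} = 66893 - \frac{231199 - 9806}{\left(- \frac{4}{3} - \frac{338}{\left(25^{2} + 6 \left(-338\right) + 13 \cdot 25\right)^{2}}\right) + 184839} = 66893 - \frac{221393}{\left(- \frac{4}{3} - \frac{338}{\left(625 - 2028 + 325\right)^{2}}\right) + 184839} = 66893 - \frac{221393}{\left(- \frac{4}{3} - \frac{338}{1162084}\right) + 184839} = 66893 - \frac{221393}{\left(- \frac{4}{3} - \frac{169}{581042}\right) + 184839} = 66893 - \frac{221393}{- \frac{2324675}{1743126} + 184839} = 66893 - \frac{221393}{\frac{322195342039}{1743126}} = 66893 - 221393 \cdot \frac{1743126}{322195342039} = 66893 - \frac{385915894518}{322195342039} = \frac{21552227099120309}{322195342039}$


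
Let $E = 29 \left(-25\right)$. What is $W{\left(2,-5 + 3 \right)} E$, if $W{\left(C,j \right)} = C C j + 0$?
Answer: $5800$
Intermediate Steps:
$W{\left(C,j \right)} = j C^{2}$ ($W{\left(C,j \right)} = C^{2} j + 0 = j C^{2} + 0 = j C^{2}$)
$E = -725$
$W{\left(2,-5 + 3 \right)} E = \left(-5 + 3\right) 2^{2} \left(-725\right) = \left(-2\right) 4 \left(-725\right) = \left(-8\right) \left(-725\right) = 5800$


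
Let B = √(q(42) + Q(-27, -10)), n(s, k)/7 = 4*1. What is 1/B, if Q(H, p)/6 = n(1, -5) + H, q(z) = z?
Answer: √3/12 ≈ 0.14434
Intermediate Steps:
n(s, k) = 28 (n(s, k) = 7*(4*1) = 7*4 = 28)
Q(H, p) = 168 + 6*H (Q(H, p) = 6*(28 + H) = 168 + 6*H)
B = 4*√3 (B = √(42 + (168 + 6*(-27))) = √(42 + (168 - 162)) = √(42 + 6) = √48 = 4*√3 ≈ 6.9282)
1/B = 1/(4*√3) = √3/12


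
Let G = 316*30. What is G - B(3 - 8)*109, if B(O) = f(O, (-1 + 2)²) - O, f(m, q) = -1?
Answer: 9044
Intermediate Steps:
G = 9480
B(O) = -1 - O
G - B(3 - 8)*109 = 9480 - (-1 - (3 - 8))*109 = 9480 - (-1 - 1*(-5))*109 = 9480 - (-1 + 5)*109 = 9480 - 4*109 = 9480 - 1*436 = 9480 - 436 = 9044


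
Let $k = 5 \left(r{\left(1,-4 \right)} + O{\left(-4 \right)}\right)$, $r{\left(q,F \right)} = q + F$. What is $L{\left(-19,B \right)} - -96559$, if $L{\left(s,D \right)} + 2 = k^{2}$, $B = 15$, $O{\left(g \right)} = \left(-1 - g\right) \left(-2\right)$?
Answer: $98582$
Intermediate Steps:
$O{\left(g \right)} = 2 + 2 g$
$r{\left(q,F \right)} = F + q$
$k = -45$ ($k = 5 \left(\left(-4 + 1\right) + \left(2 + 2 \left(-4\right)\right)\right) = 5 \left(-3 + \left(2 - 8\right)\right) = 5 \left(-3 - 6\right) = 5 \left(-9\right) = -45$)
$L{\left(s,D \right)} = 2023$ ($L{\left(s,D \right)} = -2 + \left(-45\right)^{2} = -2 + 2025 = 2023$)
$L{\left(-19,B \right)} - -96559 = 2023 - -96559 = 2023 + 96559 = 98582$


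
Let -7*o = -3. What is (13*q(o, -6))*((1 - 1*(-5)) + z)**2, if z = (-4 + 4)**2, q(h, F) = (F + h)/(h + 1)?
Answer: -9126/5 ≈ -1825.2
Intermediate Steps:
o = 3/7 (o = -1/7*(-3) = 3/7 ≈ 0.42857)
q(h, F) = (F + h)/(1 + h)
z = 0 (z = 0**2 = 0)
(13*q(o, -6))*((1 - 1*(-5)) + z)**2 = (13*((-6 + 3/7)/(1 + 3/7)))*((1 - 1*(-5)) + 0)**2 = (13*(-39/7/(10/7)))*((1 + 5) + 0)**2 = (13*((7/10)*(-39/7)))*(6 + 0)**2 = (13*(-39/10))*6**2 = -507/10*36 = -9126/5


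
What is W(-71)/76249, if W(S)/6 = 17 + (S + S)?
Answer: -750/76249 ≈ -0.0098362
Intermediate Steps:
W(S) = 102 + 12*S (W(S) = 6*(17 + (S + S)) = 6*(17 + 2*S) = 102 + 12*S)
W(-71)/76249 = (102 + 12*(-71))/76249 = (102 - 852)*(1/76249) = -750*1/76249 = -750/76249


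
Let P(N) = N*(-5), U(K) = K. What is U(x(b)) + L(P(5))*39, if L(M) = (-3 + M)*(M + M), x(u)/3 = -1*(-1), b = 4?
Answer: 54603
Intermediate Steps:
x(u) = 3 (x(u) = 3*(-1*(-1)) = 3*1 = 3)
P(N) = -5*N
L(M) = 2*M*(-3 + M) (L(M) = (-3 + M)*(2*M) = 2*M*(-3 + M))
U(x(b)) + L(P(5))*39 = 3 + (2*(-5*5)*(-3 - 5*5))*39 = 3 + (2*(-25)*(-3 - 25))*39 = 3 + (2*(-25)*(-28))*39 = 3 + 1400*39 = 3 + 54600 = 54603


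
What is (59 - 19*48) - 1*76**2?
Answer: -6629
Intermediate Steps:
(59 - 19*48) - 1*76**2 = (59 - 912) - 1*5776 = -853 - 5776 = -6629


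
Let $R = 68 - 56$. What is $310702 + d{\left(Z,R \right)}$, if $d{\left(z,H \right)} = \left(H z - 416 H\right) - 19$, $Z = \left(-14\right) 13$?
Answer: $303507$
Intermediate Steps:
$R = 12$
$Z = -182$
$d{\left(z,H \right)} = -19 - 416 H + H z$ ($d{\left(z,H \right)} = \left(- 416 H + H z\right) - 19 = -19 - 416 H + H z$)
$310702 + d{\left(Z,R \right)} = 310702 - 7195 = 303507$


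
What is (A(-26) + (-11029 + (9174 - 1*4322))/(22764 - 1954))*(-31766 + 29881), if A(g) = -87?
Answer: 684875919/4162 ≈ 1.6455e+5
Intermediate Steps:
(A(-26) + (-11029 + (9174 - 1*4322))/(22764 - 1954))*(-31766 + 29881) = (-87 + (-11029 + (9174 - 1*4322))/(22764 - 1954))*(-31766 + 29881) = (-87 + (-11029 + (9174 - 4322))/20810)*(-1885) = (-87 + (-11029 + 4852)*(1/20810))*(-1885) = (-87 - 6177*1/20810)*(-1885) = (-87 - 6177/20810)*(-1885) = -1816647/20810*(-1885) = 684875919/4162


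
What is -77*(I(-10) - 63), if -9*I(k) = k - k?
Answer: 4851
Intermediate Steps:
I(k) = 0 (I(k) = -(k - k)/9 = -1/9*0 = 0)
-77*(I(-10) - 63) = -77*(0 - 63) = -77*(-63) = 4851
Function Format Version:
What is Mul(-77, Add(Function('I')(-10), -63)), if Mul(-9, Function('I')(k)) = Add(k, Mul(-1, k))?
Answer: 4851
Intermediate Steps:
Function('I')(k) = 0 (Function('I')(k) = Mul(Rational(-1, 9), Add(k, Mul(-1, k))) = Mul(Rational(-1, 9), 0) = 0)
Mul(-77, Add(Function('I')(-10), -63)) = Mul(-77, Add(0, -63)) = Mul(-77, -63) = 4851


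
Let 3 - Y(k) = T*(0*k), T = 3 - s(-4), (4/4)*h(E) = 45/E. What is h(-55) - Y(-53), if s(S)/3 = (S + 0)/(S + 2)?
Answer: -42/11 ≈ -3.8182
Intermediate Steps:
s(S) = 3*S/(2 + S) (s(S) = 3*((S + 0)/(S + 2)) = 3*(S/(2 + S)) = 3*S/(2 + S))
h(E) = 45/E
T = -3 (T = 3 - 3*(-4)/(2 - 4) = 3 - 3*(-4)/(-2) = 3 - 3*(-4)*(-1)/2 = 3 - 1*6 = 3 - 6 = -3)
Y(k) = 3 (Y(k) = 3 - (-3)*0*k = 3 - (-3)*0 = 3 - 1*0 = 3 + 0 = 3)
h(-55) - Y(-53) = 45/(-55) - 1*3 = 45*(-1/55) - 3 = -9/11 - 3 = -42/11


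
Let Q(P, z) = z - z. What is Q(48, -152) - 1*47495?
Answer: -47495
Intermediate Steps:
Q(P, z) = 0
Q(48, -152) - 1*47495 = 0 - 1*47495 = 0 - 47495 = -47495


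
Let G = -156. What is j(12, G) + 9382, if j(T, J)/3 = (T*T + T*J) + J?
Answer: 3730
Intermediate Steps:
j(T, J) = 3*J + 3*T² + 3*J*T (j(T, J) = 3*((T*T + T*J) + J) = 3*((T² + J*T) + J) = 3*(J + T² + J*T) = 3*J + 3*T² + 3*J*T)
j(12, G) + 9382 = (3*(-156) + 3*12² + 3*(-156)*12) + 9382 = (-468 + 3*144 - 5616) + 9382 = (-468 + 432 - 5616) + 9382 = -5652 + 9382 = 3730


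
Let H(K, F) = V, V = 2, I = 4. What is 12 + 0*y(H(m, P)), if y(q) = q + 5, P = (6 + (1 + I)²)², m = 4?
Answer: 12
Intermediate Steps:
P = 961 (P = (6 + (1 + 4)²)² = (6 + 5²)² = (6 + 25)² = 31² = 961)
H(K, F) = 2
y(q) = 5 + q
12 + 0*y(H(m, P)) = 12 + 0*(5 + 2) = 12 + 0*7 = 12 + 0 = 12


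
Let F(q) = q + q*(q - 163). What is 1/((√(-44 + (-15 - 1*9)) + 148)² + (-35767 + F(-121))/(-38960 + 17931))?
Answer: -21029*I/(-459190768*I + 12449168*√17) ≈ 4.5231e-5 - 5.056e-6*I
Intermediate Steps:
F(q) = q + q*(-163 + q)
1/((√(-44 + (-15 - 1*9)) + 148)² + (-35767 + F(-121))/(-38960 + 17931)) = 1/((√(-44 + (-15 - 1*9)) + 148)² + (-35767 - 121*(-162 - 121))/(-38960 + 17931)) = 1/((√(-44 + (-15 - 9)) + 148)² + (-35767 - 121*(-283))/(-21029)) = 1/((√(-44 - 24) + 148)² + (-35767 + 34243)*(-1/21029)) = 1/((√(-68) + 148)² - 1524*(-1/21029)) = 1/((2*I*√17 + 148)² + 1524/21029) = 1/((148 + 2*I*√17)² + 1524/21029) = 1/(1524/21029 + (148 + 2*I*√17)²)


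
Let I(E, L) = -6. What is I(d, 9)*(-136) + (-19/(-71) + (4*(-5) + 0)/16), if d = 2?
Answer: 231465/284 ≈ 815.02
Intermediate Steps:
I(d, 9)*(-136) + (-19/(-71) + (4*(-5) + 0)/16) = -6*(-136) + (-19/(-71) + (4*(-5) + 0)/16) = 816 + (-19*(-1/71) + (-20 + 0)*(1/16)) = 816 + (19/71 - 20*1/16) = 816 + (19/71 - 5/4) = 816 - 279/284 = 231465/284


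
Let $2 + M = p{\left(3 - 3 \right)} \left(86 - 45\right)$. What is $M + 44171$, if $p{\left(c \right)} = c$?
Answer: $44169$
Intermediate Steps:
$M = -2$ ($M = -2 + \left(3 - 3\right) \left(86 - 45\right) = -2 + \left(3 - 3\right) 41 = -2 + 0 \cdot 41 = -2 + 0 = -2$)
$M + 44171 = -2 + 44171 = 44169$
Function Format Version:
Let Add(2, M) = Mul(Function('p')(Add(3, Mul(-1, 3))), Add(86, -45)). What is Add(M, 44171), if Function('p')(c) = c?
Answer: 44169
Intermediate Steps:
M = -2 (M = Add(-2, Mul(Add(3, Mul(-1, 3)), Add(86, -45))) = Add(-2, Mul(Add(3, -3), 41)) = Add(-2, Mul(0, 41)) = Add(-2, 0) = -2)
Add(M, 44171) = Add(-2, 44171) = 44169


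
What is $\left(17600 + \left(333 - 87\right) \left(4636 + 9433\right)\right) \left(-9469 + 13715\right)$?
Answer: $14770025204$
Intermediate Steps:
$\left(17600 + \left(333 - 87\right) \left(4636 + 9433\right)\right) \left(-9469 + 13715\right) = \left(17600 + 246 \cdot 14069\right) 4246 = \left(17600 + 3460974\right) 4246 = 3478574 \cdot 4246 = 14770025204$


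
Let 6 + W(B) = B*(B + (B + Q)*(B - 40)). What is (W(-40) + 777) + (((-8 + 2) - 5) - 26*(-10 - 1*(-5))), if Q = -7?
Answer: -147910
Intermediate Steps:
W(B) = -6 + B*(B + (-40 + B)*(-7 + B)) (W(B) = -6 + B*(B + (B - 7)*(B - 40)) = -6 + B*(B + (-7 + B)*(-40 + B)) = -6 + B*(B + (-40 + B)*(-7 + B)))
(W(-40) + 777) + (((-8 + 2) - 5) - 26*(-10 - 1*(-5))) = ((-6 + (-40)³ - 46*(-40)² + 280*(-40)) + 777) + (((-8 + 2) - 5) - 26*(-10 - 1*(-5))) = ((-6 - 64000 - 46*1600 - 11200) + 777) + ((-6 - 5) - 26*(-10 + 5)) = ((-6 - 64000 - 73600 - 11200) + 777) + (-11 - 26*(-5)) = (-148806 + 777) + (-11 + 130) = -148029 + 119 = -147910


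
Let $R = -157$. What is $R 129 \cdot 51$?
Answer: $-1032903$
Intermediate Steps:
$R 129 \cdot 51 = \left(-157\right) 129 \cdot 51 = \left(-20253\right) 51 = -1032903$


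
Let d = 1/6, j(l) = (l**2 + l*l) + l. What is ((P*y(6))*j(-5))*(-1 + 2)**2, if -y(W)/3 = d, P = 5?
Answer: -225/2 ≈ -112.50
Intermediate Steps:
j(l) = l + 2*l**2 (j(l) = (l**2 + l**2) + l = 2*l**2 + l = l + 2*l**2)
d = 1/6 ≈ 0.16667
y(W) = -1/2 (y(W) = -3*1/6 = -1/2)
((P*y(6))*j(-5))*(-1 + 2)**2 = ((5*(-1/2))*(-5*(1 + 2*(-5))))*(-1 + 2)**2 = -(-25)*(1 - 10)/2*1**2 = -(-25)*(-9)/2*1 = -5/2*45*1 = -225/2*1 = -225/2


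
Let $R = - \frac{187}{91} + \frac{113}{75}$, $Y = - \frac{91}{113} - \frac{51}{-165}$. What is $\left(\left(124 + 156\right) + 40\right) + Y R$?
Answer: $\frac{4528366776}{14139125} \approx 320.27$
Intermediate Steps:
$Y = - \frac{3084}{6215}$ ($Y = \left(-91\right) \frac{1}{113} - - \frac{17}{55} = - \frac{91}{113} + \frac{17}{55} = - \frac{3084}{6215} \approx -0.49622$)
$R = - \frac{3742}{6825}$ ($R = \left(-187\right) \frac{1}{91} + 113 \cdot \frac{1}{75} = - \frac{187}{91} + \frac{113}{75} = - \frac{3742}{6825} \approx -0.54828$)
$\left(\left(124 + 156\right) + 40\right) + Y R = \left(\left(124 + 156\right) + 40\right) - - \frac{3846776}{14139125} = \left(280 + 40\right) + \frac{3846776}{14139125} = 320 + \frac{3846776}{14139125} = \frac{4528366776}{14139125}$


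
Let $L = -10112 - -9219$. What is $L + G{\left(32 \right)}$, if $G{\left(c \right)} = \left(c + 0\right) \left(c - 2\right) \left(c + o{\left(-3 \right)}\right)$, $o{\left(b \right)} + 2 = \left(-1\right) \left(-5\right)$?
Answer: $32707$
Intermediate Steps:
$o{\left(b \right)} = 3$ ($o{\left(b \right)} = -2 - -5 = -2 + 5 = 3$)
$L = -893$ ($L = -10112 + 9219 = -893$)
$G{\left(c \right)} = c \left(-2 + c\right) \left(3 + c\right)$ ($G{\left(c \right)} = \left(c + 0\right) \left(c - 2\right) \left(c + 3\right) = c \left(-2 + c\right) \left(3 + c\right)$)
$L + G{\left(32 \right)} = -893 + 32 \left(-6 + 32 + 32^{2}\right) = -893 + 32 \left(-6 + 32 + 1024\right) = -893 + 32 \cdot 1050 = -893 + 33600 = 32707$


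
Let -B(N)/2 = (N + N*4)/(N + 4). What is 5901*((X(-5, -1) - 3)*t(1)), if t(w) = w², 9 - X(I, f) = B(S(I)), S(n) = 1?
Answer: 47208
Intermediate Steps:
B(N) = -10*N/(4 + N) (B(N) = -2*(N + N*4)/(N + 4) = -2*(N + 4*N)/(4 + N) = -2*5*N/(4 + N) = -10*N/(4 + N))
X(I, f) = 11 (X(I, f) = 9 - (-10)/(4 + 1) = 9 - (-10)/5 = 9 - 1*(-2) = 9 + 2 = 11)
5901*((X(-5, -1) - 3)*t(1)) = 5901*((11 - 3)*1²) = 5901*(8*1) = 5901*8 = 47208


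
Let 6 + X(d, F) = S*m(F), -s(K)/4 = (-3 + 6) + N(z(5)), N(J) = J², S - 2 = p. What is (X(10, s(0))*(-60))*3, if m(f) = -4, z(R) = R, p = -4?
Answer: -360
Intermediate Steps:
S = -2 (S = 2 - 4 = -2)
s(K) = -112 (s(K) = -4*((-3 + 6) + 5²) = -4*(3 + 25) = -4*28 = -112)
X(d, F) = 2 (X(d, F) = -6 - 2*(-4) = -6 + 8 = 2)
(X(10, s(0))*(-60))*3 = (2*(-60))*3 = -120*3 = -360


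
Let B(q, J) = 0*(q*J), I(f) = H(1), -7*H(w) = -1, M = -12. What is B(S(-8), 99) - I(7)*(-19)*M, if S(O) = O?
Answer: -228/7 ≈ -32.571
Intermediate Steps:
H(w) = 1/7 (H(w) = -1/7*(-1) = 1/7)
I(f) = 1/7
B(q, J) = 0 (B(q, J) = 0*(J*q) = 0)
B(S(-8), 99) - I(7)*(-19)*M = 0 - (1/7)*(-19)*(-12) = 0 - (-19)*(-12)/7 = 0 - 1*228/7 = 0 - 228/7 = -228/7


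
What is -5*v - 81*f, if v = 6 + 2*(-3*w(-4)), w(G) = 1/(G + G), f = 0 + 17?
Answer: -5643/4 ≈ -1410.8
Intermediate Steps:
f = 17
w(G) = 1/(2*G)
v = 27/4 (v = 6 + 2*(-3/(2*(-4))) = 6 + 2*(-3*(-1)/(2*4)) = 6 + 2*(-3*(-⅛)) = 6 + 2*(3/8) = 6 + ¾ = 27/4 ≈ 6.7500)
-5*v - 81*f = -5*27/4 - 81*17 = -135/4 - 1377 = -5643/4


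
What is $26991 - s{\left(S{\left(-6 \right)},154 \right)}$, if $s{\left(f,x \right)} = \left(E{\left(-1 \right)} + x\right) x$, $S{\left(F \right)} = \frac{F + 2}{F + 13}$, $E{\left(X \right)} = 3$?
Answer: $2813$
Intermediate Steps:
$S{\left(F \right)} = \frac{2 + F}{13 + F}$
$s{\left(f,x \right)} = x \left(3 + x\right)$ ($s{\left(f,x \right)} = \left(3 + x\right) x = x \left(3 + x\right)$)
$26991 - s{\left(S{\left(-6 \right)},154 \right)} = 26991 - 154 \left(3 + 154\right) = 26991 - 154 \cdot 157 = 26991 - 24178 = 2813$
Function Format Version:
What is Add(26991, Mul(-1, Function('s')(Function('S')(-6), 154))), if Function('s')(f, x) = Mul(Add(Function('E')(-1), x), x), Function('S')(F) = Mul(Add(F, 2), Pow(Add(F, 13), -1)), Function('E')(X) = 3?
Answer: 2813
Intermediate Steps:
Function('S')(F) = Mul(Pow(Add(13, F), -1), Add(2, F)) (Function('S')(F) = Mul(Add(2, F), Pow(Add(13, F), -1)) = Mul(Pow(Add(13, F), -1), Add(2, F)))
Function('s')(f, x) = Mul(x, Add(3, x)) (Function('s')(f, x) = Mul(Add(3, x), x) = Mul(x, Add(3, x)))
Add(26991, Mul(-1, Function('s')(Function('S')(-6), 154))) = Add(26991, Mul(-1, Mul(154, Add(3, 154)))) = Add(26991, Mul(-1, Mul(154, 157))) = Add(26991, Mul(-1, 24178)) = Add(26991, -24178) = 2813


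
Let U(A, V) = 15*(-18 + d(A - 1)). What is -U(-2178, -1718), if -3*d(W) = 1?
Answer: 275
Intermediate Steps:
d(W) = -⅓ (d(W) = -⅓*1 = -⅓)
U(A, V) = -275 (U(A, V) = 15*(-18 - ⅓) = 15*(-55/3) = -275)
-U(-2178, -1718) = -1*(-275) = 275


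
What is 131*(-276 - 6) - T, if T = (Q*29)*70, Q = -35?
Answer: 34108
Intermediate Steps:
T = -71050 (T = -35*29*70 = -1015*70 = -71050)
131*(-276 - 6) - T = 131*(-276 - 6) - 1*(-71050) = 131*(-282) + 71050 = -36942 + 71050 = 34108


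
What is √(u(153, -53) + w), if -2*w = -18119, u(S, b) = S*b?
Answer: √3802/2 ≈ 30.830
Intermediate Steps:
w = 18119/2 (w = -½*(-18119) = 18119/2 ≈ 9059.5)
√(u(153, -53) + w) = √(153*(-53) + 18119/2) = √(-8109 + 18119/2) = √(1901/2) = √3802/2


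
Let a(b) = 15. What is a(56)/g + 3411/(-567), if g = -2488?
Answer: -943897/156744 ≈ -6.0219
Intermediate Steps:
a(56)/g + 3411/(-567) = 15/(-2488) + 3411/(-567) = 15*(-1/2488) + 3411*(-1/567) = -15/2488 - 379/63 = -943897/156744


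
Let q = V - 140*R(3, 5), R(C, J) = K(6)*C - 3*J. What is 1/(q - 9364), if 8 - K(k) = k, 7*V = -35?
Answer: -1/8109 ≈ -0.00012332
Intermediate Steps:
V = -5 (V = (⅐)*(-35) = -5)
K(k) = 8 - k
R(C, J) = -3*J + 2*C (R(C, J) = (8 - 1*6)*C - 3*J = (8 - 6)*C - 3*J = 2*C - 3*J = -3*J + 2*C)
q = 1255 (q = -5 - 140*(-3*5 + 2*3) = -5 - 140*(-15 + 6) = -5 - 140*(-9) = -5 + 1260 = 1255)
1/(q - 9364) = 1/(1255 - 9364) = 1/(-8109) = -1/8109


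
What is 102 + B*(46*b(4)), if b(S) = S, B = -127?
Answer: -23266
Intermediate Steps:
102 + B*(46*b(4)) = 102 - 5842*4 = 102 - 127*184 = 102 - 23368 = -23266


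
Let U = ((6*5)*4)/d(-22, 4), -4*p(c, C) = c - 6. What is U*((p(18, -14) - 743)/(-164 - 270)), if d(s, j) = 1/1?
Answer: 44760/217 ≈ 206.27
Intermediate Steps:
d(s, j) = 1
p(c, C) = 3/2 - c/4 (p(c, C) = -(c - 6)/4 = -(-6 + c)/4 = 3/2 - c/4)
U = 120 (U = ((6*5)*4)/1 = (30*4)*1 = 120*1 = 120)
U*((p(18, -14) - 743)/(-164 - 270)) = 120*(((3/2 - ¼*18) - 743)/(-164 - 270)) = 120*(((3/2 - 9/2) - 743)/(-434)) = 120*((-3 - 743)*(-1/434)) = 120*(-746*(-1/434)) = 120*(373/217) = 44760/217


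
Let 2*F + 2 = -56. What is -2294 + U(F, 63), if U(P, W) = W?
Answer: -2231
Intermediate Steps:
F = -29 (F = -1 + (½)*(-56) = -1 - 28 = -29)
-2294 + U(F, 63) = -2294 + 63 = -2231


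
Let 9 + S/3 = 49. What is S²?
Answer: 14400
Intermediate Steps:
S = 120 (S = -27 + 3*49 = -27 + 147 = 120)
S² = 120² = 14400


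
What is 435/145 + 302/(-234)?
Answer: 200/117 ≈ 1.7094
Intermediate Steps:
435/145 + 302/(-234) = 435*(1/145) + 302*(-1/234) = 3 - 151/117 = 200/117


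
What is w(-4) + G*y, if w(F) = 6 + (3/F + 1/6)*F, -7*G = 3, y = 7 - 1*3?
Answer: 139/21 ≈ 6.6190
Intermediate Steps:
y = 4 (y = 7 - 3 = 4)
G = -3/7 (G = -⅐*3 = -3/7 ≈ -0.42857)
w(F) = 6 + F*(⅙ + 3/F) (w(F) = 6 + (3/F + 1*(⅙))*F = 6 + (3/F + ⅙)*F = 6 + (⅙ + 3/F)*F = 6 + F*(⅙ + 3/F))
w(-4) + G*y = (9 + (⅙)*(-4)) - 3/7*4 = (9 - ⅔) - 12/7 = 25/3 - 12/7 = 139/21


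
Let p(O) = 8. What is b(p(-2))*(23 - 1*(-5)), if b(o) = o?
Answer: 224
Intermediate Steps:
b(p(-2))*(23 - 1*(-5)) = 8*(23 - 1*(-5)) = 8*(23 + 5) = 8*28 = 224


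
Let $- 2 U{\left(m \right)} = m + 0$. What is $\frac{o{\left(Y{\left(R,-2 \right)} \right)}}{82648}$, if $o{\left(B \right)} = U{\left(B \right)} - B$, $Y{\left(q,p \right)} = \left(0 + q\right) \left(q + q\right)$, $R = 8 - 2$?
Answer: $- \frac{27}{20662} \approx -0.0013067$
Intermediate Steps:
$U{\left(m \right)} = - \frac{m}{2}$ ($U{\left(m \right)} = - \frac{m + 0}{2} = - \frac{m}{2}$)
$R = 6$
$Y{\left(q,p \right)} = 2 q^{2}$ ($Y{\left(q,p \right)} = q 2 q = 2 q^{2}$)
$o{\left(B \right)} = - \frac{3 B}{2}$ ($o{\left(B \right)} = - \frac{B}{2} - B = - \frac{3 B}{2}$)
$\frac{o{\left(Y{\left(R,-2 \right)} \right)}}{82648} = \frac{\left(- \frac{3}{2}\right) 2 \cdot 6^{2}}{82648} = - \frac{3 \cdot 2 \cdot 36}{2} \cdot \frac{1}{82648} = \left(- \frac{3}{2}\right) 72 \cdot \frac{1}{82648} = \left(-108\right) \frac{1}{82648} = - \frac{27}{20662}$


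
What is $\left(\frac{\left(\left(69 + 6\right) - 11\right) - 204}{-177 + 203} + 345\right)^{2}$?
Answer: $\frac{19492225}{169} \approx 1.1534 \cdot 10^{5}$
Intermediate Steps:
$\left(\frac{\left(\left(69 + 6\right) - 11\right) - 204}{-177 + 203} + 345\right)^{2} = \left(\frac{\left(75 - 11\right) - 204}{26} + 345\right)^{2} = \left(\left(64 - 204\right) \frac{1}{26} + 345\right)^{2} = \left(\left(-140\right) \frac{1}{26} + 345\right)^{2} = \left(- \frac{70}{13} + 345\right)^{2} = \left(\frac{4415}{13}\right)^{2} = \frac{19492225}{169}$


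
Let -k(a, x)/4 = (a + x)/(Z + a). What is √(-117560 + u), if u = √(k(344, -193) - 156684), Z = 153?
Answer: √(-29038378040 + 994*I*√9675664586)/497 ≈ 0.57724 + 342.87*I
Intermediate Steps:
k(a, x) = -4*(a + x)/(153 + a)
u = 2*I*√9675664586/497 (u = √(4*(-1*344 - 1*(-193))/(153 + 344) - 156684) = √(4*(-344 + 193)/497 - 156684) = √(4*(1/497)*(-151) - 156684) = √(-604/497 - 156684) = √(-77872552/497) = 2*I*√9675664586/497 ≈ 395.83*I)
√(-117560 + u) = √(-117560 + 2*I*√9675664586/497)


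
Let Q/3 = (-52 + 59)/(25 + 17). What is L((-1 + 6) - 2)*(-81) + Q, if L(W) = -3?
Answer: 487/2 ≈ 243.50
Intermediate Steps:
Q = ½ (Q = 3*((-52 + 59)/(25 + 17)) = 3*(7/42) = 3*(7*(1/42)) = 3*(⅙) = ½ ≈ 0.50000)
L((-1 + 6) - 2)*(-81) + Q = -3*(-81) + ½ = 243 + ½ = 487/2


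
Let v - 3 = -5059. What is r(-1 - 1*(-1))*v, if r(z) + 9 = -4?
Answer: 65728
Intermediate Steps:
v = -5056 (v = 3 - 5059 = -5056)
r(z) = -13 (r(z) = -9 - 4 = -13)
r(-1 - 1*(-1))*v = -13*(-5056) = 65728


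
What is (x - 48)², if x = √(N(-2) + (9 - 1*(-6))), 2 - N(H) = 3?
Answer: (48 - √14)² ≈ 1958.8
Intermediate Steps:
N(H) = -1 (N(H) = 2 - 1*3 = 2 - 3 = -1)
x = √14 (x = √(-1 + (9 - 1*(-6))) = √(-1 + (9 + 6)) = √(-1 + 15) = √14 ≈ 3.7417)
(x - 48)² = (√14 - 48)² = (-48 + √14)²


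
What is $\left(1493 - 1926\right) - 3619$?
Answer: $-4052$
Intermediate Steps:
$\left(1493 - 1926\right) - 3619 = -433 - 3619 = -4052$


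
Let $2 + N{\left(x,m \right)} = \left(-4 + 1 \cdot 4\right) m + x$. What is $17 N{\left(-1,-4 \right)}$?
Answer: $-51$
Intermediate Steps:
$N{\left(x,m \right)} = -2 + x$ ($N{\left(x,m \right)} = -2 + \left(\left(-4 + 1 \cdot 4\right) m + x\right) = -2 + \left(\left(-4 + 4\right) m + x\right) = -2 + \left(0 m + x\right) = -2 + \left(0 + x\right) = -2 + x$)
$17 N{\left(-1,-4 \right)} = 17 \left(-2 - 1\right) = 17 \left(-3\right) = -51$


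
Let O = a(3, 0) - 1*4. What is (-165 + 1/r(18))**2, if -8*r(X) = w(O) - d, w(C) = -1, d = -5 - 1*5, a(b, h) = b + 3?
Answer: 2229049/81 ≈ 27519.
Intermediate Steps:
a(b, h) = 3 + b
d = -10 (d = -5 - 5 = -10)
O = 2 (O = (3 + 3) - 1*4 = 6 - 4 = 2)
r(X) = -9/8 (r(X) = -(-1 - 1*(-10))/8 = -(-1 + 10)/8 = -1/8*9 = -9/8)
(-165 + 1/r(18))**2 = (-165 + 1/(-9/8))**2 = (-165 - 8/9)**2 = (-1493/9)**2 = 2229049/81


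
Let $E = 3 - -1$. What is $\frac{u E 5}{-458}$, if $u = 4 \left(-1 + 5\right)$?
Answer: $- \frac{160}{229} \approx -0.69869$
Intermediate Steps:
$u = 16$ ($u = 4 \cdot 4 = 16$)
$E = 4$ ($E = 3 + 1 = 4$)
$\frac{u E 5}{-458} = \frac{16 \cdot 4 \cdot 5}{-458} = - \frac{64 \cdot 5}{458} = \left(- \frac{1}{458}\right) 320 = - \frac{160}{229}$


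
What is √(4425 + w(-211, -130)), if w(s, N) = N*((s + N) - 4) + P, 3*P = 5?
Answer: √443490/3 ≈ 221.98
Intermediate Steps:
P = 5/3 (P = (⅓)*5 = 5/3 ≈ 1.6667)
w(s, N) = 5/3 + N*(-4 + N + s) (w(s, N) = N*((s + N) - 4) + 5/3 = N*((N + s) - 4) + 5/3 = N*(-4 + N + s) + 5/3 = 5/3 + N*(-4 + N + s))
√(4425 + w(-211, -130)) = √(4425 + (5/3 + (-130)² - 4*(-130) - 130*(-211))) = √(4425 + (5/3 + 16900 + 520 + 27430)) = √(4425 + 134555/3) = √(147830/3) = √443490/3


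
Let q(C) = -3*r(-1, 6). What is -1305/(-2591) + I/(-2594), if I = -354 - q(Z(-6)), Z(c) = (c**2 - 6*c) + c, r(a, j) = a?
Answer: 4310157/6721054 ≈ 0.64129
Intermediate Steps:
Z(c) = c**2 - 5*c
q(C) = 3 (q(C) = -3*(-1) = 3)
I = -357 (I = -354 - 1*3 = -354 - 3 = -357)
-1305/(-2591) + I/(-2594) = -1305/(-2591) - 357/(-2594) = -1305*(-1/2591) - 357*(-1/2594) = 1305/2591 + 357/2594 = 4310157/6721054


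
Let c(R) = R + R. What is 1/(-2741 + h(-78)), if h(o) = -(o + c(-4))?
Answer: -1/2655 ≈ -0.00037665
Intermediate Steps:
c(R) = 2*R
h(o) = 8 - o (h(o) = -(o + 2*(-4)) = -(o - 8) = -(-8 + o) = 8 - o)
1/(-2741 + h(-78)) = 1/(-2741 + (8 - 1*(-78))) = 1/(-2741 + (8 + 78)) = 1/(-2741 + 86) = 1/(-2655) = -1/2655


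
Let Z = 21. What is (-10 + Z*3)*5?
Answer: 265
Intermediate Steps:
(-10 + Z*3)*5 = (-10 + 21*3)*5 = (-10 + 63)*5 = 53*5 = 265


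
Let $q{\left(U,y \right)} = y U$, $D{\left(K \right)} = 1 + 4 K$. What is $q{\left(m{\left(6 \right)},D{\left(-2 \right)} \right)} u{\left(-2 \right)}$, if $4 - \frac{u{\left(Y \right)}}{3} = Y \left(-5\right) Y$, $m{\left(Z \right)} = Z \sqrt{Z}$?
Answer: $- 3024 \sqrt{6} \approx -7407.3$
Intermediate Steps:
$m{\left(Z \right)} = Z^{\frac{3}{2}}$
$q{\left(U,y \right)} = U y$
$u{\left(Y \right)} = 12 + 15 Y^{2}$ ($u{\left(Y \right)} = 12 - 3 Y \left(-5\right) Y = 12 - 3 - 5 Y Y = 12 - 3 \left(- 5 Y^{2}\right) = 12 + 15 Y^{2}$)
$q{\left(m{\left(6 \right)},D{\left(-2 \right)} \right)} u{\left(-2 \right)} = 6^{\frac{3}{2}} \left(1 + 4 \left(-2\right)\right) \left(12 + 15 \left(-2\right)^{2}\right) = 6 \sqrt{6} \left(1 - 8\right) \left(12 + 15 \cdot 4\right) = 6 \sqrt{6} \left(-7\right) \left(12 + 60\right) = - 42 \sqrt{6} \cdot 72 = - 3024 \sqrt{6}$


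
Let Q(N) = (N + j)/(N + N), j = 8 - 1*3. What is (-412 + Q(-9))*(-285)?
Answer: 352070/3 ≈ 1.1736e+5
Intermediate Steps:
j = 5 (j = 8 - 3 = 5)
Q(N) = (5 + N)/(2*N) (Q(N) = (N + 5)/(N + N) = (5 + N)/((2*N)) = (5 + N)*(1/(2*N)) = (5 + N)/(2*N))
(-412 + Q(-9))*(-285) = (-412 + (½)*(5 - 9)/(-9))*(-285) = (-412 + (½)*(-⅑)*(-4))*(-285) = (-412 + 2/9)*(-285) = -3706/9*(-285) = 352070/3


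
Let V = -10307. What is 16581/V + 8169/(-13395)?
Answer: -102100126/46020755 ≈ -2.2186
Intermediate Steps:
16581/V + 8169/(-13395) = 16581/(-10307) + 8169/(-13395) = 16581*(-1/10307) + 8169*(-1/13395) = -16581/10307 - 2723/4465 = -102100126/46020755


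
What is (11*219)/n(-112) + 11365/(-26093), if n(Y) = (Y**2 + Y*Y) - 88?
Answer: -221266963/652325000 ≈ -0.33920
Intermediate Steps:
n(Y) = -88 + 2*Y**2 (n(Y) = (Y**2 + Y**2) - 88 = 2*Y**2 - 88 = -88 + 2*Y**2)
(11*219)/n(-112) + 11365/(-26093) = (11*219)/(-88 + 2*(-112)**2) + 11365/(-26093) = 2409/(-88 + 2*12544) + 11365*(-1/26093) = 2409/(-88 + 25088) - 11365/26093 = 2409/25000 - 11365/26093 = -221266963/652325000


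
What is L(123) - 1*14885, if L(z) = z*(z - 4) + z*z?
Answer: 14881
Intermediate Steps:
L(z) = z**2 + z*(-4 + z) (L(z) = z*(-4 + z) + z**2 = z**2 + z*(-4 + z))
L(123) - 1*14885 = 2*123*(-2 + 123) - 1*14885 = 2*123*121 - 14885 = 29766 - 14885 = 14881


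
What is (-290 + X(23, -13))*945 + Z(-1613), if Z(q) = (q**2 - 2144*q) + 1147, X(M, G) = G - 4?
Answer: 5771073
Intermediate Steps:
X(M, G) = -4 + G
Z(q) = 1147 + q**2 - 2144*q
(-290 + X(23, -13))*945 + Z(-1613) = (-290 + (-4 - 13))*945 + (1147 + (-1613)**2 - 2144*(-1613)) = (-290 - 17)*945 + (1147 + 2601769 + 3458272) = -307*945 + 6061188 = -290115 + 6061188 = 5771073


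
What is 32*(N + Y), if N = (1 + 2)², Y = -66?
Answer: -1824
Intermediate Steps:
N = 9 (N = 3² = 9)
32*(N + Y) = 32*(9 - 66) = 32*(-57) = -1824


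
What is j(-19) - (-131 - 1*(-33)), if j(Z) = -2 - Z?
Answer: 115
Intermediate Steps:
j(-19) - (-131 - 1*(-33)) = (-2 - 1*(-19)) - (-131 - 1*(-33)) = (-2 + 19) - (-131 + 33) = 17 - 1*(-98) = 17 + 98 = 115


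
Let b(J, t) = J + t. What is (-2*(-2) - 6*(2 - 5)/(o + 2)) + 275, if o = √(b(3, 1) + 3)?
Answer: 267 + 6*√7 ≈ 282.87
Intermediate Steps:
o = √7 (o = √((3 + 1) + 3) = √(4 + 3) = √7 ≈ 2.6458)
(-2*(-2) - 6*(2 - 5)/(o + 2)) + 275 = (-2*(-2) - 6*(2 - 5)/(√7 + 2)) + 275 = (4 - (-18)/(2 + √7)) + 275 = (4 + 18/(2 + √7)) + 275 = 279 + 18/(2 + √7)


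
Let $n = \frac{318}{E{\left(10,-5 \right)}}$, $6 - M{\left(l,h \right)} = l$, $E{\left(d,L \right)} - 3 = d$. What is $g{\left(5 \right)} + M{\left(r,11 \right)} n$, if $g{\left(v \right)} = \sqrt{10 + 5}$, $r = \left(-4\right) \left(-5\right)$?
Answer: $- \frac{4452}{13} + \sqrt{15} \approx -338.59$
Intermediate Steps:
$r = 20$
$E{\left(d,L \right)} = 3 + d$
$M{\left(l,h \right)} = 6 - l$
$g{\left(v \right)} = \sqrt{15}$
$n = \frac{318}{13}$ ($n = \frac{318}{3 + 10} = \frac{318}{13} \approx 24.462$)
$g{\left(5 \right)} + M{\left(r,11 \right)} n = \sqrt{15} + \left(6 - 20\right) \frac{318}{13} = \sqrt{15} - \frac{4452}{13} = - \frac{4452}{13} + \sqrt{15}$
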